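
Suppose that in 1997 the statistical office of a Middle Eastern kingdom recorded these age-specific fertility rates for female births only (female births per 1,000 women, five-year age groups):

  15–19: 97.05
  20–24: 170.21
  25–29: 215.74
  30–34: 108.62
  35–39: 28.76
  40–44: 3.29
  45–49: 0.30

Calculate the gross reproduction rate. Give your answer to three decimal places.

Sum of female ASFRs = 97.05 + 170.21 + 215.74 + 108.62 + 28.76 + 3.29 + 0.30 = 623.97
GRR = 5 × 623.97 / 1000 = 3.11985

3.120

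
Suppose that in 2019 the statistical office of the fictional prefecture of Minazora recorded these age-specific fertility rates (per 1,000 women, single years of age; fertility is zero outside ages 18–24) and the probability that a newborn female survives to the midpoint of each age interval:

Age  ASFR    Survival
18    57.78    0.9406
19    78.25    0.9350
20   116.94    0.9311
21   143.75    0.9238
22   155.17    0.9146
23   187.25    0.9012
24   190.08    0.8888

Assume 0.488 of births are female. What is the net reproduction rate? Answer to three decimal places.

0.414

Proportion female at birth = 0.488.
Weighting each age-specific rate by interval width and survival:
  18: 1 × 57.78/1000 × 0.9406 = 0.05435
  19: 1 × 78.25/1000 × 0.9350 = 0.07316
  20: 1 × 116.94/1000 × 0.9311 = 0.10888
  21: 1 × 143.75/1000 × 0.9238 = 0.13280
  22: 1 × 155.17/1000 × 0.9146 = 0.14192
  23: 1 × 187.25/1000 × 0.9012 = 0.16875
  24: 1 × 190.08/1000 × 0.8888 = 0.16894
Sum = 0.84880
NRR = 0.488 × 0.84880 = 0.41421
With NRR below 1 the population is below replacement fertility.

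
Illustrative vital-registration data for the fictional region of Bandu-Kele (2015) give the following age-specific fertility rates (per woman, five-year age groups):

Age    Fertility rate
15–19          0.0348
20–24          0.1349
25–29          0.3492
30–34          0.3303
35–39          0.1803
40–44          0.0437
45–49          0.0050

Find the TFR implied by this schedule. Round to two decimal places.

Sum of ASFRs = 0.0348 + 0.1349 + 0.3492 + 0.3303 + 0.1803 + 0.0437 + 0.0050 = 1.0782
TFR = 5 × 1.0782 = 5.391

5.39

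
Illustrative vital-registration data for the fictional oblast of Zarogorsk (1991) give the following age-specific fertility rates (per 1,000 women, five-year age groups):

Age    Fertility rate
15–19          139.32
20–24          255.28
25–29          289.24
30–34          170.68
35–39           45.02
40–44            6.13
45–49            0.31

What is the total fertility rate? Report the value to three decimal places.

Sum of ASFRs = 139.32 + 255.28 + 289.24 + 170.68 + 45.02 + 6.13 + 0.31 = 905.98
TFR = 5 × 905.98 / 1000 = 4.5299

4.530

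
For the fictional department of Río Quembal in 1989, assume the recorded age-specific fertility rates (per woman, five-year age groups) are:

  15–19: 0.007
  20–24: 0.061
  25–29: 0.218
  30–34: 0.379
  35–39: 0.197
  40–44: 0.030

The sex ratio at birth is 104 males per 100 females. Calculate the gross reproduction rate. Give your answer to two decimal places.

2.19

Proportion female at birth = 100 / (100 + 104) = 0.49020.
Sum of ASFRs = 0.007 + 0.061 + 0.218 + 0.379 + 0.197 + 0.030 = 0.892
TFR = 5 × 0.892 = 4.46
GRR = 0.49020 × 4.46 = 2.18629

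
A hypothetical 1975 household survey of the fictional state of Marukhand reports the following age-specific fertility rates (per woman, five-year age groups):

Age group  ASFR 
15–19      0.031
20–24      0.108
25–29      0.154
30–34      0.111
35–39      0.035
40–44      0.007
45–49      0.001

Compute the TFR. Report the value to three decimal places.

2.235

Sum of ASFRs = 0.031 + 0.108 + 0.154 + 0.111 + 0.035 + 0.007 + 0.001 = 0.447
TFR = 5 × 0.447 = 2.235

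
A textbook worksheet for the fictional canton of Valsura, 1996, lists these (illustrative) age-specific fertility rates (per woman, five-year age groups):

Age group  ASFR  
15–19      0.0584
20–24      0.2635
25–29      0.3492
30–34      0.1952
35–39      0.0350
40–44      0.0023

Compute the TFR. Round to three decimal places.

Sum of ASFRs = 0.0584 + 0.2635 + 0.3492 + 0.1952 + 0.0350 + 0.0023 = 0.9036
TFR = 5 × 0.9036 = 4.518

4.518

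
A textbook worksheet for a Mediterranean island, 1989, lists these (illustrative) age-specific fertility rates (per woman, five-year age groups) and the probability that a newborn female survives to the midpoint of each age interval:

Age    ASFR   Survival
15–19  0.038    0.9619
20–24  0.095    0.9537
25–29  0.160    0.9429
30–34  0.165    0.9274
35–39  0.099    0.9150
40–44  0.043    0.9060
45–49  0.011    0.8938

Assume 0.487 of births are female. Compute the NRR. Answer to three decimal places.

Proportion female at birth = 0.487.
Weighting each age-specific rate by interval width and survival:
  15–19: 5 × 0.038 × 0.9619 = 0.18276
  20–24: 5 × 0.095 × 0.9537 = 0.45301
  25–29: 5 × 0.160 × 0.9429 = 0.75432
  30–34: 5 × 0.165 × 0.9274 = 0.76511
  35–39: 5 × 0.099 × 0.9150 = 0.45293
  40–44: 5 × 0.043 × 0.9060 = 0.19479
  45–49: 5 × 0.011 × 0.8938 = 0.04916
Sum = 2.85208
NRR = 0.487 × 2.85208 = 1.38896

1.389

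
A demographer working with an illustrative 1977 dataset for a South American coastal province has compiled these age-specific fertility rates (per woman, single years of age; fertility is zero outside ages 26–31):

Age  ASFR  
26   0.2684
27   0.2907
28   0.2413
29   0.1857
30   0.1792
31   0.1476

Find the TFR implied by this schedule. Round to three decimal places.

1.313

Sum of ASFRs = 0.2684 + 0.2907 + 0.2413 + 0.1857 + 0.1792 + 0.1476 = 1.3129
TFR = 1.3129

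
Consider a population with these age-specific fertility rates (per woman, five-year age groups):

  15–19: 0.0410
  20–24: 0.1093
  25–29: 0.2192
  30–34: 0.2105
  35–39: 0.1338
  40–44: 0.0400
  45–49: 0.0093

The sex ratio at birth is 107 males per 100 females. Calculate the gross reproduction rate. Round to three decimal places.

Proportion female at birth = 100 / (100 + 107) = 0.48309.
Sum of ASFRs = 0.0410 + 0.1093 + 0.2192 + 0.2105 + 0.1338 + 0.0400 + 0.0093 = 0.7631
TFR = 5 × 0.7631 = 3.8155
GRR = 0.48309 × 3.8155 = 1.84323

1.843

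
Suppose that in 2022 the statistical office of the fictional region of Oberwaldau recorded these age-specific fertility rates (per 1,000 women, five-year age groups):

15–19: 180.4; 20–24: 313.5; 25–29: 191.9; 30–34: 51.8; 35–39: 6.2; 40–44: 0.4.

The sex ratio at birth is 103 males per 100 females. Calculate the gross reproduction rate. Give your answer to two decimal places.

Proportion female at birth = 100 / (100 + 103) = 0.49261.
Sum of ASFRs = 180.4 + 313.5 + 191.9 + 51.8 + 6.2 + 0.4 = 744.2
TFR = 5 × 744.2 / 1000 = 3.721
GRR = 0.49261 × 3.721 = 1.83300

1.83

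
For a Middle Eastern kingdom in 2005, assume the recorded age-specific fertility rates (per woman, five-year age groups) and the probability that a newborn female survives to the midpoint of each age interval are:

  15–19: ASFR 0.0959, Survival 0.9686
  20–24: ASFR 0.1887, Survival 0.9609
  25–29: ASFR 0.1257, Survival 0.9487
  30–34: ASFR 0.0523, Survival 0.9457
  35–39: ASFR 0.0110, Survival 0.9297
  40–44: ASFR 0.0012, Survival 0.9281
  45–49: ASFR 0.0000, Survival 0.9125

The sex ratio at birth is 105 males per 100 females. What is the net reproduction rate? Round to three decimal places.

1.108

Proportion female at birth = 100 / (100 + 105) = 0.48780.
Survival-weighted fertility by age (5·fₓ·Sₓ):
  15–19: 5 × 0.0959 × 0.9686 = 0.46444
  20–24: 5 × 0.1887 × 0.9609 = 0.90661
  25–29: 5 × 0.1257 × 0.9487 = 0.59626
  30–34: 5 × 0.0523 × 0.9457 = 0.24730
  35–39: 5 × 0.0110 × 0.9297 = 0.05113
  40–44: 5 × 0.0012 × 0.9281 = 0.00557
  45–49: 5 × 0.0000 × 0.9125 = 0.00000
Sum = 2.27131
NRR = 0.48780 × 2.27131 = 1.10795
An NRR exceeding 1 indicates intrinsic growth under these rates.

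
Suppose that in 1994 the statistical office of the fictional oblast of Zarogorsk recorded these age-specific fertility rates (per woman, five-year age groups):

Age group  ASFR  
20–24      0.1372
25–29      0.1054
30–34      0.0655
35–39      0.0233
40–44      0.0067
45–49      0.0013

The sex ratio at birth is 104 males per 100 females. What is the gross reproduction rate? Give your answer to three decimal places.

0.832

Proportion female at birth = 100 / (100 + 104) = 0.49020.
Sum of ASFRs = 0.1372 + 0.1054 + 0.0655 + 0.0233 + 0.0067 + 0.0013 = 0.3394
TFR = 5 × 0.3394 = 1.697
GRR = 0.49020 × 1.697 = 0.83187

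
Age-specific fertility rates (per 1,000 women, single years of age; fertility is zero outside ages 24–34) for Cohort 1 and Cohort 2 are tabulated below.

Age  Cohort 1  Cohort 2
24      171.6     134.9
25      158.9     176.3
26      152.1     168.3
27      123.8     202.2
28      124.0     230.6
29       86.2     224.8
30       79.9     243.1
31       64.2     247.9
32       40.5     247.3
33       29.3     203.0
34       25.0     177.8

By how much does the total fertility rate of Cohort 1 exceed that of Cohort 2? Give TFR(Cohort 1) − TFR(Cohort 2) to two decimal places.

Cohort 1:
  Sum of ASFRs = 171.6 + 158.9 + 152.1 + 123.8 + 124.0 + 86.2 + 79.9 + 64.2 + 40.5 + 29.3 + 25.0 = 1055.5
  TFR = 1055.5 / 1000 = 1.0555
Cohort 2:
  Sum of ASFRs = 134.9 + 176.3 + 168.3 + 202.2 + 230.6 + 224.8 + 243.1 + 247.9 + 247.3 + 203.0 + 177.8 = 2256.2
  TFR = 2256.2 / 1000 = 2.2562
Difference = 1.0555 − 2.2562 = -1.2007

-1.20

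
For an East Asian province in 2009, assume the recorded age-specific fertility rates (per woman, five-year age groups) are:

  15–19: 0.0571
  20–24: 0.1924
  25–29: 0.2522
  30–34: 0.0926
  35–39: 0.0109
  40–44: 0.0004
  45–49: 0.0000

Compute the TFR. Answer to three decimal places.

Sum of ASFRs = 0.0571 + 0.1924 + 0.2522 + 0.0926 + 0.0109 + 0.0004 + 0.0000 = 0.6056
TFR = 5 × 0.6056 = 3.028

3.028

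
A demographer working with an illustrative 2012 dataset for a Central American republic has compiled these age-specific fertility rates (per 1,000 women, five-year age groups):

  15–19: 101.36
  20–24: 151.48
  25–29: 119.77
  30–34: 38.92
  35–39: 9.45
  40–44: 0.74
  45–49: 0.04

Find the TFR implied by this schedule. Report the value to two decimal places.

Sum of ASFRs = 101.36 + 151.48 + 119.77 + 38.92 + 9.45 + 0.74 + 0.04 = 421.76
TFR = 5 × 421.76 / 1000 = 2.1088

2.11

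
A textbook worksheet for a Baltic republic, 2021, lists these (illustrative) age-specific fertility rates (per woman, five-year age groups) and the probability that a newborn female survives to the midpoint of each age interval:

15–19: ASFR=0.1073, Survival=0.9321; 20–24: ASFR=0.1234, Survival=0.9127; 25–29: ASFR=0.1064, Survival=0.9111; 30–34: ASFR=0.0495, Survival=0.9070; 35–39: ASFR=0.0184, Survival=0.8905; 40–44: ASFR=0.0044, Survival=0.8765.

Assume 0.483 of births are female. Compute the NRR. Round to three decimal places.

0.905

Proportion female at birth = 0.483.
Weighting each age-specific rate by interval width and survival:
  15–19: 5 × 0.1073 × 0.9321 = 0.50007
  20–24: 5 × 0.1234 × 0.9127 = 0.56314
  25–29: 5 × 0.1064 × 0.9111 = 0.48471
  30–34: 5 × 0.0495 × 0.9070 = 0.22448
  35–39: 5 × 0.0184 × 0.8905 = 0.08193
  40–44: 5 × 0.0044 × 0.8765 = 0.01928
Sum = 1.87361
NRR = 0.483 × 1.87361 = 0.90495
NRR < 1, so the cohort does not fully replace itself.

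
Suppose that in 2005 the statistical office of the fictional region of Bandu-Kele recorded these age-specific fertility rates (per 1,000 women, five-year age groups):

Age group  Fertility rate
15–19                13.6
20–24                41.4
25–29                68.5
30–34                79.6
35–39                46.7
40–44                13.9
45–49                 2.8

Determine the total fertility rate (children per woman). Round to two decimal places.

Sum of ASFRs = 13.6 + 41.4 + 68.5 + 79.6 + 46.7 + 13.9 + 2.8 = 266.5
TFR = 5 × 266.5 / 1000 = 1.3325

1.33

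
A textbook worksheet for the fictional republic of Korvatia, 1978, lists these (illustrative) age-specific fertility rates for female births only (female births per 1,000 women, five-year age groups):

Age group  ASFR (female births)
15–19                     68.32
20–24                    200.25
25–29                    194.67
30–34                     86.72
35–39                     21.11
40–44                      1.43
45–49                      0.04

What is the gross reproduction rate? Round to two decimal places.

2.86

Sum of female ASFRs = 68.32 + 200.25 + 194.67 + 86.72 + 21.11 + 1.43 + 0.04 = 572.54
GRR = 5 × 572.54 / 1000 = 2.8627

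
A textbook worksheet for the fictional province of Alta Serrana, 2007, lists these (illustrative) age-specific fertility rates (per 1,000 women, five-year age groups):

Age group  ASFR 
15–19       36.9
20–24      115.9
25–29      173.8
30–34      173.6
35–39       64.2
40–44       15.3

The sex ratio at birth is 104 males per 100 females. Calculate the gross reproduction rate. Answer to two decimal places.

1.42

Proportion female at birth = 100 / (100 + 104) = 0.49020.
Sum of ASFRs = 36.9 + 115.9 + 173.8 + 173.6 + 64.2 + 15.3 = 579.7
TFR = 5 × 579.7 / 1000 = 2.8985
GRR = 0.49020 × 2.8985 = 1.42084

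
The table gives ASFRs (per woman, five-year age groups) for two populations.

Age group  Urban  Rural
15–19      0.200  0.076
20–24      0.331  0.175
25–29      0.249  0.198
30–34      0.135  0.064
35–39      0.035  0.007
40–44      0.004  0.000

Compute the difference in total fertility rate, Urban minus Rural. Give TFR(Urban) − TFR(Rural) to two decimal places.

2.17

Urban:
  Sum of ASFRs = 0.200 + 0.331 + 0.249 + 0.135 + 0.035 + 0.004 = 0.954
  TFR = 5 × 0.954 = 4.77
Rural:
  Sum of ASFRs = 0.076 + 0.175 + 0.198 + 0.064 + 0.007 + 0.000 = 0.520
  TFR = 5 × 0.520 = 2.6
Difference = 4.77 − 2.6 = 2.17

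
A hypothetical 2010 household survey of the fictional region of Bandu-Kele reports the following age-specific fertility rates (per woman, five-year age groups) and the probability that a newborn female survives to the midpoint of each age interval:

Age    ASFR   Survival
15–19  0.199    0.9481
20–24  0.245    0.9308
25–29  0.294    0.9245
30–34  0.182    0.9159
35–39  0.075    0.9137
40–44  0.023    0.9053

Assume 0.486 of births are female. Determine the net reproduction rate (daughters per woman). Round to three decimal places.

Proportion female at birth = 0.486.
Per-age-group product (5 × ASFR × survival probability):
  15–19: 5 × 0.199 × 0.9481 = 0.94336
  20–24: 5 × 0.245 × 0.9308 = 1.14023
  25–29: 5 × 0.294 × 0.9245 = 1.35902
  30–34: 5 × 0.182 × 0.9159 = 0.83347
  35–39: 5 × 0.075 × 0.9137 = 0.34264
  40–44: 5 × 0.023 × 0.9053 = 0.10411
Sum = 4.72283
NRR = 0.486 × 4.72283 = 2.29530
With NRR above 1 the population is above replacement fertility.

2.295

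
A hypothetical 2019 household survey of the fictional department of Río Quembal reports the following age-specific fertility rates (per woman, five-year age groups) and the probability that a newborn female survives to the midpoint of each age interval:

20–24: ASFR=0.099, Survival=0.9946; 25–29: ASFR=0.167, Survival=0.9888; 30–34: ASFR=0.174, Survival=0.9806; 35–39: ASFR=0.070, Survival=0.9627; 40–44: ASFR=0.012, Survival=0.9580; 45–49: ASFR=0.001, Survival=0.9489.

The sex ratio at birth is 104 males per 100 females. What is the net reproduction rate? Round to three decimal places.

Proportion female at birth = 100 / (100 + 104) = 0.49020.
Per-age-group product (5 × ASFR × survival probability):
  20–24: 5 × 0.099 × 0.9946 = 0.49233
  25–29: 5 × 0.167 × 0.9888 = 0.82565
  30–34: 5 × 0.174 × 0.9806 = 0.85312
  35–39: 5 × 0.070 × 0.9627 = 0.33695
  40–44: 5 × 0.012 × 0.9580 = 0.05748
  45–49: 5 × 0.001 × 0.9489 = 0.00474
Sum = 2.57027
NRR = 0.49020 × 2.57027 = 1.25995
With NRR above 1 the population is above replacement fertility.

1.260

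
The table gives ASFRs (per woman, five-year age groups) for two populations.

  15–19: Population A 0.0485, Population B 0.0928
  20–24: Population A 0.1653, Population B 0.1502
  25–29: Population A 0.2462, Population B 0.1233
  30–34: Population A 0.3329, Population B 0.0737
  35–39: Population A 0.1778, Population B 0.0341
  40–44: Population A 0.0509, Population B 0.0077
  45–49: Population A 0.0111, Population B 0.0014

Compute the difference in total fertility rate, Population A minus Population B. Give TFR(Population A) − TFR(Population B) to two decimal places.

Population A:
  Sum of ASFRs = 0.0485 + 0.1653 + 0.2462 + 0.3329 + 0.1778 + 0.0509 + 0.0111 = 1.0327
  TFR = 5 × 1.0327 = 5.1635
Population B:
  Sum of ASFRs = 0.0928 + 0.1502 + 0.1233 + 0.0737 + 0.0341 + 0.0077 + 0.0014 = 0.4832
  TFR = 5 × 0.4832 = 2.416
Difference = 5.1635 − 2.416 = 2.7475

2.75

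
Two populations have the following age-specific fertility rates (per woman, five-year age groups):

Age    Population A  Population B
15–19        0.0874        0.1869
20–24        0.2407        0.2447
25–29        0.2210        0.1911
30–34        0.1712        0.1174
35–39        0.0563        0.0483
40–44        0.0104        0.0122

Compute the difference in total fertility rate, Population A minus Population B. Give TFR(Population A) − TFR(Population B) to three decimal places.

Population A:
  Sum of ASFRs = 0.0874 + 0.2407 + 0.2210 + 0.1712 + 0.0563 + 0.0104 = 0.7870
  TFR = 5 × 0.7870 = 3.935
Population B:
  Sum of ASFRs = 0.1869 + 0.2447 + 0.1911 + 0.1174 + 0.0483 + 0.0122 = 0.8006
  TFR = 5 × 0.8006 = 4.003
Difference = 3.935 − 4.003 = -0.068

-0.068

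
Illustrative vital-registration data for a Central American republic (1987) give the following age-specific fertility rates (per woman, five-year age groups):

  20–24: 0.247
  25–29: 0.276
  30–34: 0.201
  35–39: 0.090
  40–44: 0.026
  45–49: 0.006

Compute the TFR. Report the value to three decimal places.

4.230

Sum of ASFRs = 0.247 + 0.276 + 0.201 + 0.090 + 0.026 + 0.006 = 0.846
TFR = 5 × 0.846 = 4.23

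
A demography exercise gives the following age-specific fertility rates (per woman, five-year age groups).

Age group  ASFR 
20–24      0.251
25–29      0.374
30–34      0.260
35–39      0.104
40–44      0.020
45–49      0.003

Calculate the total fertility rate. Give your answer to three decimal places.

5.060

Sum of ASFRs = 0.251 + 0.374 + 0.260 + 0.104 + 0.020 + 0.003 = 1.012
TFR = 5 × 1.012 = 5.06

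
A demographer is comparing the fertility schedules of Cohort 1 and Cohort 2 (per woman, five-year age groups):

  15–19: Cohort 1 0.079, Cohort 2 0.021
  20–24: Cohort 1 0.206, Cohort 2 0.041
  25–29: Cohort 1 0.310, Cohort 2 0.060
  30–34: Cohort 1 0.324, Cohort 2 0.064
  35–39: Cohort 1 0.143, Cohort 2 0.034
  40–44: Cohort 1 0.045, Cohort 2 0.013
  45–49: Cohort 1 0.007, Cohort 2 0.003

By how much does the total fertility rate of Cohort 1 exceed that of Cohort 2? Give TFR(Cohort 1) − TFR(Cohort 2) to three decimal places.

4.390

Cohort 1:
  Sum of ASFRs = 0.079 + 0.206 + 0.310 + 0.324 + 0.143 + 0.045 + 0.007 = 1.114
  TFR = 5 × 1.114 = 5.57
Cohort 2:
  Sum of ASFRs = 0.021 + 0.041 + 0.060 + 0.064 + 0.034 + 0.013 + 0.003 = 0.236
  TFR = 5 × 0.236 = 1.18
Difference = 5.57 − 1.18 = 4.39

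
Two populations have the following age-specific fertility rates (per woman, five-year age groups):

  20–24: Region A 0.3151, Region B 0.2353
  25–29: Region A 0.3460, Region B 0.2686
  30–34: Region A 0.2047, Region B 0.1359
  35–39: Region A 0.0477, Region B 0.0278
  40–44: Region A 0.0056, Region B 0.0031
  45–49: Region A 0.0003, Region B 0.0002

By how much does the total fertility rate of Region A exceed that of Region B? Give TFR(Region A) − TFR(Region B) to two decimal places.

Region A:
  Sum of ASFRs = 0.3151 + 0.3460 + 0.2047 + 0.0477 + 0.0056 + 0.0003 = 0.9194
  TFR = 5 × 0.9194 = 4.597
Region B:
  Sum of ASFRs = 0.2353 + 0.2686 + 0.1359 + 0.0278 + 0.0031 + 0.0002 = 0.6709
  TFR = 5 × 0.6709 = 3.3545
Difference = 4.597 − 3.3545 = 1.2425

1.24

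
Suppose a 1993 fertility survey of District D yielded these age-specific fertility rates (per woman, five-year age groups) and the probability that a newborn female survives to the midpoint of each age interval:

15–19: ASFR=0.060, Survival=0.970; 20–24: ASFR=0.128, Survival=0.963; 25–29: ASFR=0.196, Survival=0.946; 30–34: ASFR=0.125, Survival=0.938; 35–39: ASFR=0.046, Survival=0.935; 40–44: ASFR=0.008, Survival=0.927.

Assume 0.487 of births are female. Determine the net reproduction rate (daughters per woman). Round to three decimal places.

1.302

Proportion female at birth = 0.487.
Weighting each age-specific rate by interval width and survival:
  15–19: 5 × 0.060 × 0.970 = 0.29100
  20–24: 5 × 0.128 × 0.963 = 0.61632
  25–29: 5 × 0.196 × 0.946 = 0.92708
  30–34: 5 × 0.125 × 0.938 = 0.58625
  35–39: 5 × 0.046 × 0.935 = 0.21505
  40–44: 5 × 0.008 × 0.927 = 0.03708
Sum = 2.67278
NRR = 0.487 × 2.67278 = 1.30164
With NRR above 1 the population is above replacement fertility.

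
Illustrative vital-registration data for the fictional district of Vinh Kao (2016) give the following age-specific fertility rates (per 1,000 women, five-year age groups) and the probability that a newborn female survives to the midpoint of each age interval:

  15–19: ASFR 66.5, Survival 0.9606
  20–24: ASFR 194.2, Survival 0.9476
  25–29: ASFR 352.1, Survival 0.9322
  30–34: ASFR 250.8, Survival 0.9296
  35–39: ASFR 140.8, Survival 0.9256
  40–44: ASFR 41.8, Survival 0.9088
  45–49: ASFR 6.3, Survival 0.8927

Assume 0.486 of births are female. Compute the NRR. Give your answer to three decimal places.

2.389

Proportion female at birth = 0.486.
Survival-weighted fertility by age (5·fₓ·Sₓ):
  15–19: 5 × 66.5/1000 × 0.9606 = 0.31940
  20–24: 5 × 194.2/1000 × 0.9476 = 0.92012
  25–29: 5 × 352.1/1000 × 0.9322 = 1.64114
  30–34: 5 × 250.8/1000 × 0.9296 = 1.16572
  35–39: 5 × 140.8/1000 × 0.9256 = 0.65162
  40–44: 5 × 41.8/1000 × 0.9088 = 0.18994
  45–49: 5 × 6.3/1000 × 0.8927 = 0.02812
Sum = 4.91606
NRR = 0.486 × 4.91606 = 2.38921
An NRR exceeding 1 indicates intrinsic growth under these rates.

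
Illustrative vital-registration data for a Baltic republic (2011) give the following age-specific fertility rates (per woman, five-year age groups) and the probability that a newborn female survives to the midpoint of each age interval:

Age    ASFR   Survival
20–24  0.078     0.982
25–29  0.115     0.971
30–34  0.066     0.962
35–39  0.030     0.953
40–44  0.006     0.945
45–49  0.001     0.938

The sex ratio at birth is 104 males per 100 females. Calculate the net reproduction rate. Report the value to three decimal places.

Proportion female at birth = 100 / (100 + 104) = 0.49020.
Per-age-group product (5 × ASFR × survival probability):
  20–24: 5 × 0.078 × 0.982 = 0.38298
  25–29: 5 × 0.115 × 0.971 = 0.55833
  30–34: 5 × 0.066 × 0.962 = 0.31746
  35–39: 5 × 0.030 × 0.953 = 0.14295
  40–44: 5 × 0.006 × 0.945 = 0.02835
  45–49: 5 × 0.001 × 0.938 = 0.00469
Sum = 1.43476
NRR = 0.49020 × 1.43476 = 0.70332

0.703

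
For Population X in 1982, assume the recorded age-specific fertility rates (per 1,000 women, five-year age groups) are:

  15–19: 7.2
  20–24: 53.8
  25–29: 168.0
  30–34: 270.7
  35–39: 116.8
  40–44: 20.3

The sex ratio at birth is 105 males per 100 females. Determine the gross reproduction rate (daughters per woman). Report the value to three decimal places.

Proportion female at birth = 100 / (100 + 105) = 0.48780.
Sum of ASFRs = 7.2 + 53.8 + 168.0 + 270.7 + 116.8 + 20.3 = 636.8
TFR = 5 × 636.8 / 1000 = 3.184
GRR = 0.48780 × 3.184 = 1.55316

1.553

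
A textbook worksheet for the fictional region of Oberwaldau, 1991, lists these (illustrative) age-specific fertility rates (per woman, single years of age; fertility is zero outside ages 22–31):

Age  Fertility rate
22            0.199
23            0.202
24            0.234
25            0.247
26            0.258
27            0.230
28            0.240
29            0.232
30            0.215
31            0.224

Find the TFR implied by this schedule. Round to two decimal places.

2.28

Sum of ASFRs = 0.199 + 0.202 + 0.234 + 0.247 + 0.258 + 0.230 + 0.240 + 0.232 + 0.215 + 0.224 = 2.281
TFR = 2.281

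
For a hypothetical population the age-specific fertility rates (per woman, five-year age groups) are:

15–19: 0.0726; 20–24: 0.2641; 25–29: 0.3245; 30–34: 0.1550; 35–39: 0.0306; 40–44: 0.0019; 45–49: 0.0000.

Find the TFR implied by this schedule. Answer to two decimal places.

Sum of ASFRs = 0.0726 + 0.2641 + 0.3245 + 0.1550 + 0.0306 + 0.0019 + 0.0000 = 0.8487
TFR = 5 × 0.8487 = 4.2435

4.24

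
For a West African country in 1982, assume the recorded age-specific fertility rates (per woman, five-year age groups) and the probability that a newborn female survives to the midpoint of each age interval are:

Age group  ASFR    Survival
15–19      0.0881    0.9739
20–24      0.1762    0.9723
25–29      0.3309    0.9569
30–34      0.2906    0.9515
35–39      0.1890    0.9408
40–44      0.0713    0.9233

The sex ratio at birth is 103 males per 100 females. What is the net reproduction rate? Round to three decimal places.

2.694

Proportion female at birth = 100 / (100 + 103) = 0.49261.
Survival-weighted fertility by age (5·fₓ·Sₓ):
  15–19: 5 × 0.0881 × 0.9739 = 0.42900
  20–24: 5 × 0.1762 × 0.9723 = 0.85660
  25–29: 5 × 0.3309 × 0.9569 = 1.58319
  30–34: 5 × 0.2906 × 0.9515 = 1.38253
  35–39: 5 × 0.1890 × 0.9408 = 0.88906
  40–44: 5 × 0.0713 × 0.9233 = 0.32916
Sum = 5.46954
NRR = 0.49261 × 5.46954 = 2.69435
An NRR exceeding 1 indicates intrinsic growth under these rates.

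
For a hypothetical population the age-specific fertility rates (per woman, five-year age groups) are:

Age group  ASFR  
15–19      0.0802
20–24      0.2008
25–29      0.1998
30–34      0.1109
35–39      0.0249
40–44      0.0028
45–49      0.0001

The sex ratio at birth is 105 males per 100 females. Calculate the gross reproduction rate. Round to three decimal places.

1.511

Proportion female at birth = 100 / (100 + 105) = 0.48780.
Sum of ASFRs = 0.0802 + 0.2008 + 0.1998 + 0.1109 + 0.0249 + 0.0028 + 0.0001 = 0.6195
TFR = 5 × 0.6195 = 3.0975
GRR = 0.48780 × 3.0975 = 1.51096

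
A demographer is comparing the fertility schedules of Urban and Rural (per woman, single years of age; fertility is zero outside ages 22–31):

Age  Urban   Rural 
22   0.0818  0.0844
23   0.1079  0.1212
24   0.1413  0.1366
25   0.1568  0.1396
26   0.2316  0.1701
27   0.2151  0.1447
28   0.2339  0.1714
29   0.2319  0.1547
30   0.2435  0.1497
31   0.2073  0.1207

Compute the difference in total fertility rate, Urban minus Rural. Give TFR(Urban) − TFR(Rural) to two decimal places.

Urban:
  Sum of ASFRs = 0.0818 + 0.1079 + 0.1413 + 0.1568 + 0.2316 + 0.2151 + 0.2339 + 0.2319 + 0.2435 + 0.2073 = 1.8511
  TFR = 1.8511
Rural:
  Sum of ASFRs = 0.0844 + 0.1212 + 0.1366 + 0.1396 + 0.1701 + 0.1447 + 0.1714 + 0.1547 + 0.1497 + 0.1207 = 1.3931
  TFR = 1.3931
Difference = 1.8511 − 1.3931 = 0.458

0.46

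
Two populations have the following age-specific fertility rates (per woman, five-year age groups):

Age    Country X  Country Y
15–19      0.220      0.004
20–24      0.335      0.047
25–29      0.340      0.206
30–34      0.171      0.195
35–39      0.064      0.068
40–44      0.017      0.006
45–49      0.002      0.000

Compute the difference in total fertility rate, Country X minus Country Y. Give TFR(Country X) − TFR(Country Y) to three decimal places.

Country X:
  Sum of ASFRs = 0.220 + 0.335 + 0.340 + 0.171 + 0.064 + 0.017 + 0.002 = 1.149
  TFR = 5 × 1.149 = 5.745
Country Y:
  Sum of ASFRs = 0.004 + 0.047 + 0.206 + 0.195 + 0.068 + 0.006 + 0.000 = 0.526
  TFR = 5 × 0.526 = 2.63
Difference = 5.745 − 2.63 = 3.115

3.115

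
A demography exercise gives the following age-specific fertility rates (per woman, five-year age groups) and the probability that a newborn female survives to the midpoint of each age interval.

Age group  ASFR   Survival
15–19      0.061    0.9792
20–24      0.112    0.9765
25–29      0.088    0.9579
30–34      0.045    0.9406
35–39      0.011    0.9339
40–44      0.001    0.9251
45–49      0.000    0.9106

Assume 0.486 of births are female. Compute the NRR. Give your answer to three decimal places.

Proportion female at birth = 0.486.
Per-age-group product (5 × ASFR × survival probability):
  15–19: 5 × 0.061 × 0.9792 = 0.29866
  20–24: 5 × 0.112 × 0.9765 = 0.54684
  25–29: 5 × 0.088 × 0.9579 = 0.42148
  30–34: 5 × 0.045 × 0.9406 = 0.21164
  35–39: 5 × 0.011 × 0.9339 = 0.05136
  40–44: 5 × 0.001 × 0.9251 = 0.00463
  45–49: 5 × 0.000 × 0.9106 = 0.00000
Sum = 1.53461
NRR = 0.486 × 1.53461 = 0.74582

0.746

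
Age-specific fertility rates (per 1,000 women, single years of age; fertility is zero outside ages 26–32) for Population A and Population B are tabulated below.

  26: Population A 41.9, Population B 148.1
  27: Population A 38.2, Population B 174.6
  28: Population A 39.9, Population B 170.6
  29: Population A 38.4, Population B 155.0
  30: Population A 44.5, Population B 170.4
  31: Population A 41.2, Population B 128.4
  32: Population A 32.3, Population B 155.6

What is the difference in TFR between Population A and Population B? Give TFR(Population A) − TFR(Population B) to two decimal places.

Population A:
  Sum of ASFRs = 41.9 + 38.2 + 39.9 + 38.4 + 44.5 + 41.2 + 32.3 = 276.4
  TFR = 276.4 / 1000 = 0.2764
Population B:
  Sum of ASFRs = 148.1 + 174.6 + 170.6 + 155.0 + 170.4 + 128.4 + 155.6 = 1102.7
  TFR = 1102.7 / 1000 = 1.1027
Difference = 0.2764 − 1.1027 = -0.8263

-0.83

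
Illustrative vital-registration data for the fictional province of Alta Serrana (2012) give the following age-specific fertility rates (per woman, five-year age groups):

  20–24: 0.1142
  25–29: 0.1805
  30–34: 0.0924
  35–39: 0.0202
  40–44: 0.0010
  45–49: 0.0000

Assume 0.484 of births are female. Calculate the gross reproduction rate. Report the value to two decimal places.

0.99

Proportion female at birth = 0.484.
Sum of ASFRs = 0.1142 + 0.1805 + 0.0924 + 0.0202 + 0.0010 + 0.0000 = 0.4083
TFR = 5 × 0.4083 = 2.0415
GRR = 0.484 × 2.0415 = 0.98809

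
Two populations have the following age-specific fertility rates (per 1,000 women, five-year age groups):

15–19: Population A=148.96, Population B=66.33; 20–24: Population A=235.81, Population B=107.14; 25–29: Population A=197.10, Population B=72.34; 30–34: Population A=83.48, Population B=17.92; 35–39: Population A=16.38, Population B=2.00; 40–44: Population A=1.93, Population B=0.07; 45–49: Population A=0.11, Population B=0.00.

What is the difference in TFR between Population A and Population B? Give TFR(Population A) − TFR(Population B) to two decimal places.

2.09

Population A:
  Sum of ASFRs = 148.96 + 235.81 + 197.10 + 83.48 + 16.38 + 1.93 + 0.11 = 683.77
  TFR = 5 × 683.77 / 1000 = 3.41885
Population B:
  Sum of ASFRs = 66.33 + 107.14 + 72.34 + 17.92 + 2.00 + 0.07 + 0.00 = 265.80
  TFR = 5 × 265.80 / 1000 = 1.329
Difference = 3.41885 − 1.329 = 2.08985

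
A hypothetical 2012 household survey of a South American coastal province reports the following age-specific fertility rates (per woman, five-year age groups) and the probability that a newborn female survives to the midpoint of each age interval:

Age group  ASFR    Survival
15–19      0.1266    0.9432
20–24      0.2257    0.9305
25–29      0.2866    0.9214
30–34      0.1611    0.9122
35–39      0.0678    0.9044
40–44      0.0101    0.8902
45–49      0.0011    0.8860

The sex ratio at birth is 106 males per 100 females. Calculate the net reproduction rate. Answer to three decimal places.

Proportion female at birth = 100 / (100 + 106) = 0.48544.
Each age group contributes 5 × ASFR × survival:
  15–19: 5 × 0.1266 × 0.9432 = 0.59705
  20–24: 5 × 0.2257 × 0.9305 = 1.05007
  25–29: 5 × 0.2866 × 0.9214 = 1.32037
  30–34: 5 × 0.1611 × 0.9122 = 0.73478
  35–39: 5 × 0.0678 × 0.9044 = 0.30659
  40–44: 5 × 0.0101 × 0.8902 = 0.04496
  45–49: 5 × 0.0011 × 0.8860 = 0.00487
Sum = 4.05869
NRR = 0.48544 × 4.05869 = 1.97025

1.970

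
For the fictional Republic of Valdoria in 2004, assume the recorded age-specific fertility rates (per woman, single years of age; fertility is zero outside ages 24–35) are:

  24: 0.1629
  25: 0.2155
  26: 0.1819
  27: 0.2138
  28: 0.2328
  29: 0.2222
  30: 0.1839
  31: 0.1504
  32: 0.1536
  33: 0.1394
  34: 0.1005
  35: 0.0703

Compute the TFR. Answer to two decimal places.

2.03

Sum of ASFRs = 0.1629 + 0.2155 + 0.1819 + 0.2138 + 0.2328 + 0.2222 + 0.1839 + 0.1504 + 0.1536 + 0.1394 + 0.1005 + 0.0703 = 2.0272
TFR = 2.0272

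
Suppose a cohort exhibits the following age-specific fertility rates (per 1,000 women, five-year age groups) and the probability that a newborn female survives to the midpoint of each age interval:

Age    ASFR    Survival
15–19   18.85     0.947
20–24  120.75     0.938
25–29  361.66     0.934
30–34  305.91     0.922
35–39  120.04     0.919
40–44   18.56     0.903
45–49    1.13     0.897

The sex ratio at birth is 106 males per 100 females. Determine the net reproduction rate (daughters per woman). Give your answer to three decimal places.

Proportion female at birth = 100 / (100 + 106) = 0.48544.
Each age group contributes 5 × ASFR × survival:
  15–19: 5 × 18.85/1000 × 0.947 = 0.08925
  20–24: 5 × 120.75/1000 × 0.938 = 0.56632
  25–29: 5 × 361.66/1000 × 0.934 = 1.68895
  30–34: 5 × 305.91/1000 × 0.922 = 1.41025
  35–39: 5 × 120.04/1000 × 0.919 = 0.55158
  40–44: 5 × 18.56/1000 × 0.903 = 0.08380
  45–49: 5 × 1.13/1000 × 0.897 = 0.00507
Sum = 4.39522
NRR = 0.48544 × 4.39522 = 2.13362

2.134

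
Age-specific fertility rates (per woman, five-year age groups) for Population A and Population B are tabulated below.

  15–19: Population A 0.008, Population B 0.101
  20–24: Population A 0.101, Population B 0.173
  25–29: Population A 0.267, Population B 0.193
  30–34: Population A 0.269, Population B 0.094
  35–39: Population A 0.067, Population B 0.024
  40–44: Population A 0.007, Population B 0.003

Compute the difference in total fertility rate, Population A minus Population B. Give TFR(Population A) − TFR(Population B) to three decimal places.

0.655

Population A:
  Sum of ASFRs = 0.008 + 0.101 + 0.267 + 0.269 + 0.067 + 0.007 = 0.719
  TFR = 5 × 0.719 = 3.595
Population B:
  Sum of ASFRs = 0.101 + 0.173 + 0.193 + 0.094 + 0.024 + 0.003 = 0.588
  TFR = 5 × 0.588 = 2.94
Difference = 3.595 − 2.94 = 0.655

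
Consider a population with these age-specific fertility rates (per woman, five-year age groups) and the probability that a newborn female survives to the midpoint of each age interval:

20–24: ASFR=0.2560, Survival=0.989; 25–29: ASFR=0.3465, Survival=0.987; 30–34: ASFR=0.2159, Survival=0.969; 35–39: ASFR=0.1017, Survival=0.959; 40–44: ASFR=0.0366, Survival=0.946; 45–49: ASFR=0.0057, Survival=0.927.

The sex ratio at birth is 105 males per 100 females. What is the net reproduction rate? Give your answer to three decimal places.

2.297

Proportion female at birth = 100 / (100 + 105) = 0.48780.
Weighting each age-specific rate by interval width and survival:
  20–24: 5 × 0.2560 × 0.989 = 1.26592
  25–29: 5 × 0.3465 × 0.987 = 1.70998
  30–34: 5 × 0.2159 × 0.969 = 1.04604
  35–39: 5 × 0.1017 × 0.959 = 0.48765
  40–44: 5 × 0.0366 × 0.946 = 0.17312
  45–49: 5 × 0.0057 × 0.927 = 0.02642
Sum = 4.70913
NRR = 0.48780 × 4.70913 = 2.29711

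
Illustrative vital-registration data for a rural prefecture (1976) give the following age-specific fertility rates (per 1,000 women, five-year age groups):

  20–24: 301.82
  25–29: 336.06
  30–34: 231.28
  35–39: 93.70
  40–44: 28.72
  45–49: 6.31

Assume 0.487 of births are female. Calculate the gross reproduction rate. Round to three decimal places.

Proportion female at birth = 0.487.
Sum of ASFRs = 301.82 + 336.06 + 231.28 + 93.70 + 28.72 + 6.31 = 997.89
TFR = 5 × 997.89 / 1000 = 4.98945
GRR = 0.487 × 4.98945 = 2.42986

2.430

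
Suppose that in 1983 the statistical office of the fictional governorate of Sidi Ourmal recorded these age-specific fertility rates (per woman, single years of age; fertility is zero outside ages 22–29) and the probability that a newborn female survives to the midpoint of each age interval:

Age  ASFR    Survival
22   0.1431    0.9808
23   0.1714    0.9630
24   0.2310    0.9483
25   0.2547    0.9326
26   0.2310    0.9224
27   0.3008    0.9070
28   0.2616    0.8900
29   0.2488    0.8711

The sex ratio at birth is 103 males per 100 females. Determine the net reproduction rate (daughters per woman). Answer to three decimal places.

Proportion female at birth = 100 / (100 + 103) = 0.49261.
Weighting each age-specific rate by interval width and survival:
  22: 1 × 0.1431 × 0.9808 = 0.14035
  23: 1 × 0.1714 × 0.9630 = 0.16506
  24: 1 × 0.2310 × 0.9483 = 0.21906
  25: 1 × 0.2547 × 0.9326 = 0.23753
  26: 1 × 0.2310 × 0.9224 = 0.21307
  27: 1 × 0.3008 × 0.9070 = 0.27283
  28: 1 × 0.2616 × 0.8900 = 0.23282
  29: 1 × 0.2488 × 0.8711 = 0.21673
Sum = 1.69745
NRR = 0.49261 × 1.69745 = 0.83618
NRR < 1, so the cohort does not fully replace itself.

0.836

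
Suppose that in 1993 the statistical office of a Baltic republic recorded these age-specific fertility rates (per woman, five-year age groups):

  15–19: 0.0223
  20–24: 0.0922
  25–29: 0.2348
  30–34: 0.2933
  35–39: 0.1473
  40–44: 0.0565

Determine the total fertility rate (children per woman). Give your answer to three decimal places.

Sum of ASFRs = 0.0223 + 0.0922 + 0.2348 + 0.2933 + 0.1473 + 0.0565 = 0.8464
TFR = 5 × 0.8464 = 4.232

4.232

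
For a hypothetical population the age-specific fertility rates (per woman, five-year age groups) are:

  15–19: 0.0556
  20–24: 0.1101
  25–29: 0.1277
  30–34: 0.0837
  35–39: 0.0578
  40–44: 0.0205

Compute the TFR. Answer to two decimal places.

2.28

Sum of ASFRs = 0.0556 + 0.1101 + 0.1277 + 0.0837 + 0.0578 + 0.0205 = 0.4554
TFR = 5 × 0.4554 = 2.277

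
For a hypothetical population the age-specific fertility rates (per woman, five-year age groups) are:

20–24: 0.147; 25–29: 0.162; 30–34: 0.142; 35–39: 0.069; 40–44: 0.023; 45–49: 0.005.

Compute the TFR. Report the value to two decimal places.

Sum of ASFRs = 0.147 + 0.162 + 0.142 + 0.069 + 0.023 + 0.005 = 0.548
TFR = 5 × 0.548 = 2.74

2.74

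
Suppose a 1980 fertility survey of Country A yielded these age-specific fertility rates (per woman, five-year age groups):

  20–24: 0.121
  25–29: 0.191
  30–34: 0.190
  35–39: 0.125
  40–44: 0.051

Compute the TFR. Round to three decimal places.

3.390

Sum of ASFRs = 0.121 + 0.191 + 0.190 + 0.125 + 0.051 = 0.678
TFR = 5 × 0.678 = 3.39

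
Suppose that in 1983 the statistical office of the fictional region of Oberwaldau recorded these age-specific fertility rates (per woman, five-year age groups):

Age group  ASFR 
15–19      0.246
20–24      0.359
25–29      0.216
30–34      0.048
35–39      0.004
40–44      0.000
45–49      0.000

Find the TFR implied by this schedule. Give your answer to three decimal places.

Sum of ASFRs = 0.246 + 0.359 + 0.216 + 0.048 + 0.004 + 0.000 + 0.000 = 0.873
TFR = 5 × 0.873 = 4.365

4.365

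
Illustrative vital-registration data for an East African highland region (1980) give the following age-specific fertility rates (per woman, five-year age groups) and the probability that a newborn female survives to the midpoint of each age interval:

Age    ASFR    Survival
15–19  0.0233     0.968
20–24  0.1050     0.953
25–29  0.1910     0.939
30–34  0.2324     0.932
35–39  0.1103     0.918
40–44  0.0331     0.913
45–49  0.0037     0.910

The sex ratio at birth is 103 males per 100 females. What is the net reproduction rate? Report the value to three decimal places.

1.609

Proportion female at birth = 100 / (100 + 103) = 0.49261.
Each age group contributes 5 × ASFR × survival:
  15–19: 5 × 0.0233 × 0.968 = 0.11277
  20–24: 5 × 0.1050 × 0.953 = 0.50033
  25–29: 5 × 0.1910 × 0.939 = 0.89675
  30–34: 5 × 0.2324 × 0.932 = 1.08298
  35–39: 5 × 0.1103 × 0.918 = 0.50628
  40–44: 5 × 0.0331 × 0.913 = 0.15110
  45–49: 5 × 0.0037 × 0.910 = 0.01684
Sum = 3.26705
NRR = 0.49261 × 3.26705 = 1.60938
NRR > 1, so each generation more than replaces itself.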